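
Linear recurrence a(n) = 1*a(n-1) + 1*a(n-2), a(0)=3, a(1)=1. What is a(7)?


Build bottom-up:
...a(5)=14, a(6)=23, a(7)=1*23+1*14=37


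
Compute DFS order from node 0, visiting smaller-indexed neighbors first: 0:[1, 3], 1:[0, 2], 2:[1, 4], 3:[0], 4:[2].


DFS stack-based: start with [0]
Visit order: [0, 1, 2, 4, 3]


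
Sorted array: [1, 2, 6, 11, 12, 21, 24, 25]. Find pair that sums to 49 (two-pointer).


Two pointers: lo=0, hi=7
Found pair: (24, 25) summing to 49


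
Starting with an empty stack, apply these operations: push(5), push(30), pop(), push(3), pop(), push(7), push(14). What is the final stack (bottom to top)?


push(5) -> [5]
push(30) -> [5, 30]
pop() returns 30 -> [5]
push(3) -> [5, 3]
pop() returns 3 -> [5]
push(7) -> [5, 7]
push(14) -> [5, 7, 14]
Final stack (bottom to top): [5, 7, 14]


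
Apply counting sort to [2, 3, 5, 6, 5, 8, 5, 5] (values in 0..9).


Count array: [0, 0, 1, 1, 0, 4, 1, 0, 1, 0]
Reconstruct: [2, 3, 5, 5, 5, 5, 6, 8]


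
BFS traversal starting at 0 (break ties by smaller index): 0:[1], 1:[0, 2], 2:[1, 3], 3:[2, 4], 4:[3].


BFS queue: start with [0]
Visit order: [0, 1, 2, 3, 4]


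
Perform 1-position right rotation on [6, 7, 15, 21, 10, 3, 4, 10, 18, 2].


Right rotate by 1: [2, 6, 7, 15, 21, 10, 3, 4, 10, 18]


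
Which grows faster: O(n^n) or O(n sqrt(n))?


n^1.5 grows slower than n^n
O(n sqrt(n)) is asymptotically smaller; O(n^n) grows faster


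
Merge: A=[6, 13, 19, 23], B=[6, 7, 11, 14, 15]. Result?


Compare heads, take smaller each step.
Merged: [6, 6, 7, 11, 13, 14, 15, 19, 23]


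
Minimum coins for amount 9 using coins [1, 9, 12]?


dp[0]=0; dp[i]=1+min(dp[i-c] for c in coins)
...dp[4]=4, dp[5]=5, dp[6]=6, dp[7]=7, dp[8]=8, dp[9]=1
Minimum coins for 9 = 1


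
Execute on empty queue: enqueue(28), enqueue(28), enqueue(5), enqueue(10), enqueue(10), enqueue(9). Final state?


enqueue(28) -> [28]
enqueue(28) -> [28, 28]
enqueue(5) -> [28, 28, 5]
enqueue(10) -> [28, 28, 5, 10]
enqueue(10) -> [28, 28, 5, 10, 10]
enqueue(9) -> [28, 28, 5, 10, 10, 9]
Final queue (front to back): [28, 28, 5, 10, 10, 9]


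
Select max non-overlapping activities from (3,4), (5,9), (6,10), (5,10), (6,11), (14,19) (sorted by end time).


Greedy: pick earliest-ending, then skip overlaps.
Selected (3 activities): [(3, 4), (5, 9), (14, 19)]


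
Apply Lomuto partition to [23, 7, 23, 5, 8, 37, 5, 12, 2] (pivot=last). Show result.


Elements <= 2 go left of pivot.
Result: [2, 7, 23, 5, 8, 37, 5, 12, 23], pivot at index 0


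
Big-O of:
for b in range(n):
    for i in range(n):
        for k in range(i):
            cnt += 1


Per nesting level: O(n) * O(n) * O(n) [triangular over i] = O(n^3)
Complexity: O(n^3)


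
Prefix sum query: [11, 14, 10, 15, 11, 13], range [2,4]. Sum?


Prefix sums: [0, 11, 25, 35, 50, 61, 74]
Sum[2..4] = prefix[5] - prefix[2] = 61 - 25 = 36


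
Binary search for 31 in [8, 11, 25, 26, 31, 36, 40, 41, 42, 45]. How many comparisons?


Search for 31:
[0,9] mid=4 arr[4]=31
Total: 1 comparisons


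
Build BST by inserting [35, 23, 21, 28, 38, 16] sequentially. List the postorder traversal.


Root = 35; build tree by BST insertion.
Postorder traversal: [16, 21, 28, 23, 38, 35]


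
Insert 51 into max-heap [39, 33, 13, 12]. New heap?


Append 51: [39, 33, 13, 12, 51]
Bubble up: swap idx 4(51) with idx 1(33); swap idx 1(51) with idx 0(39)
Result: [51, 39, 13, 12, 33]


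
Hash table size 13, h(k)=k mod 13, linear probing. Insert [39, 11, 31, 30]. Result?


Insertions: 39->slot 0; 11->slot 11; 31->slot 5; 30->slot 4
Table: [39, None, None, None, 30, 31, None, None, None, None, None, 11, None]


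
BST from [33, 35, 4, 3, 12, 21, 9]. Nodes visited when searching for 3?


BST root = 33
Search for 3: compare at each node
Path: [33, 4, 3]


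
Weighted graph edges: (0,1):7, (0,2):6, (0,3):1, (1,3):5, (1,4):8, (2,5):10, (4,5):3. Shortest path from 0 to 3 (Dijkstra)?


Dijkstra from 0:
Distances: {0: 0, 1: 6, 2: 6, 3: 1, 4: 14, 5: 16}
Shortest distance to 3 = 1, path = [0, 3]


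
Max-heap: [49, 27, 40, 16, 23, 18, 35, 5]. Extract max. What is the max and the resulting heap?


Max = 49
Replace root with last, heapify down
Resulting heap: [40, 27, 35, 16, 23, 18, 5]


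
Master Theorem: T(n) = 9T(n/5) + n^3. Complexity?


a=9, b=5, c=3. log_5(9)=1.365 < c=3. Case 3: O(n^c) = O(n^3)
Complexity: O(n^3)


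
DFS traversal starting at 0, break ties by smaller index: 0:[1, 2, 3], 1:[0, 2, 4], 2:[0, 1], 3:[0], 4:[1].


DFS stack-based: start with [0]
Visit order: [0, 1, 2, 4, 3]


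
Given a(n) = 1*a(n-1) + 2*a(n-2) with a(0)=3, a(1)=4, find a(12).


Build bottom-up:
...a(10)=2390, a(11)=4778, a(12)=1*4778+2*2390=9558


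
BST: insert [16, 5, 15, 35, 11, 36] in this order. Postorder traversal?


Root = 16; build tree by BST insertion.
Postorder traversal: [11, 15, 5, 36, 35, 16]


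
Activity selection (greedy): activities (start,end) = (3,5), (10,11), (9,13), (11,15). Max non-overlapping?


Greedy: pick earliest-ending, then skip overlaps.
Selected (3 activities): [(3, 5), (10, 11), (11, 15)]


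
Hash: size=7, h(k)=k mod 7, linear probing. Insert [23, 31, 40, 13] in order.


Insertions: 23->slot 2; 31->slot 3; 40->slot 5; 13->slot 6
Table: [None, None, 23, 31, None, 40, 13]


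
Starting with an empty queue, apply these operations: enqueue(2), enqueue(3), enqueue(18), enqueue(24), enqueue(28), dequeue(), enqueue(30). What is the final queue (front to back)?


enqueue(2) -> [2]
enqueue(3) -> [2, 3]
enqueue(18) -> [2, 3, 18]
enqueue(24) -> [2, 3, 18, 24]
enqueue(28) -> [2, 3, 18, 24, 28]
dequeue() returns 2 -> [3, 18, 24, 28]
enqueue(30) -> [3, 18, 24, 28, 30]
Final queue (front to back): [3, 18, 24, 28, 30]


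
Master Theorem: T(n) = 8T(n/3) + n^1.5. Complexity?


a=8, b=3, c=1.5. log_3(8)=1.893 > c=1.5. Case 1: O(n^log_b(a)) = O(n^1.893)
Complexity: O(n^1.893)


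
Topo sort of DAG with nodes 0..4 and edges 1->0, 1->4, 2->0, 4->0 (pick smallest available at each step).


Kahn's algorithm, process smallest node first
Order: [1, 2, 3, 4, 0]


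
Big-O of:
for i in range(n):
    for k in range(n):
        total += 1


Per nesting level: O(n) * O(n) = O(n^2)
Complexity: O(n^2)


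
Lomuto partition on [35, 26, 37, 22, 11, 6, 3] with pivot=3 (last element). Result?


Elements <= 3 go left of pivot.
Result: [3, 26, 37, 22, 11, 6, 35], pivot at index 0


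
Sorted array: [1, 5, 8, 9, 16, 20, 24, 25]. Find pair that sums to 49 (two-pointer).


Two pointers: lo=0, hi=7
Found pair: (24, 25) summing to 49


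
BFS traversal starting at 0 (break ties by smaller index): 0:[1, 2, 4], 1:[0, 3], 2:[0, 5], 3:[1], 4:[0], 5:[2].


BFS queue: start with [0]
Visit order: [0, 1, 2, 4, 3, 5]


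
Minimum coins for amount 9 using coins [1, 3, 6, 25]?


dp[0]=0; dp[i]=1+min(dp[i-c] for c in coins)
...dp[4]=2, dp[5]=3, dp[6]=1, dp[7]=2, dp[8]=3, dp[9]=2
Minimum coins for 9 = 2


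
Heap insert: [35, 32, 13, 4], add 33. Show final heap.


Append 33: [35, 32, 13, 4, 33]
Bubble up: swap idx 4(33) with idx 1(32)
Result: [35, 33, 13, 4, 32]


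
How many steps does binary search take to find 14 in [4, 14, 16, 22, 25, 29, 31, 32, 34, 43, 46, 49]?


Search for 14:
[0,11] mid=5 arr[5]=29
[0,4] mid=2 arr[2]=16
[0,1] mid=0 arr[0]=4
[1,1] mid=1 arr[1]=14
Total: 4 comparisons


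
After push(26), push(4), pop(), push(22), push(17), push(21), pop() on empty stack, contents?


push(26) -> [26]
push(4) -> [26, 4]
pop() returns 4 -> [26]
push(22) -> [26, 22]
push(17) -> [26, 22, 17]
push(21) -> [26, 22, 17, 21]
pop() returns 21 -> [26, 22, 17]
Final stack (bottom to top): [26, 22, 17]


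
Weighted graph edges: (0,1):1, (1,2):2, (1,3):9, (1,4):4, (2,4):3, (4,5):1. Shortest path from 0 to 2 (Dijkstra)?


Dijkstra from 0:
Distances: {0: 0, 1: 1, 2: 3, 3: 10, 4: 5, 5: 6}
Shortest distance to 2 = 3, path = [0, 1, 2]


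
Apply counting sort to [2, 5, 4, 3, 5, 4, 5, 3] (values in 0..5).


Count array: [0, 0, 1, 2, 2, 3]
Reconstruct: [2, 3, 3, 4, 4, 5, 5, 5]


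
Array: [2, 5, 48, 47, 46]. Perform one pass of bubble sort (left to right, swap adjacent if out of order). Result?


After one pass: [2, 5, 47, 46, 48]


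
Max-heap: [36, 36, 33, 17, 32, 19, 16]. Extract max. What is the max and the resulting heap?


Max = 36
Replace root with last, heapify down
Resulting heap: [36, 32, 33, 17, 16, 19]


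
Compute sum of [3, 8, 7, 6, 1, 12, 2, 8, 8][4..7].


Prefix sums: [0, 3, 11, 18, 24, 25, 37, 39, 47, 55]
Sum[4..7] = prefix[8] - prefix[4] = 47 - 24 = 23


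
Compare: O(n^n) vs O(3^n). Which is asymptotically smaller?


exponential (base 3) grows slower than n^n
O(3^n) is asymptotically smaller; O(n^n) grows faster


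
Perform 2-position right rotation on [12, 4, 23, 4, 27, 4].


Right rotate by 2: [27, 4, 12, 4, 23, 4]


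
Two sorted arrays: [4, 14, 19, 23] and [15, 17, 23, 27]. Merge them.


Compare heads, take smaller each step.
Merged: [4, 14, 15, 17, 19, 23, 23, 27]


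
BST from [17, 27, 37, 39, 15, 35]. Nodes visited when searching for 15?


BST root = 17
Search for 15: compare at each node
Path: [17, 15]


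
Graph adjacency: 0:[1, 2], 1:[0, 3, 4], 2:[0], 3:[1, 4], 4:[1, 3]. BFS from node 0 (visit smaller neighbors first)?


BFS queue: start with [0]
Visit order: [0, 1, 2, 3, 4]


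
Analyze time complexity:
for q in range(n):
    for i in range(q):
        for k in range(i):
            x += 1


Per nesting level: O(n) * O(n) [triangular over q] * O(n) [triangular over i] = O(n^3)
Complexity: O(n^3)


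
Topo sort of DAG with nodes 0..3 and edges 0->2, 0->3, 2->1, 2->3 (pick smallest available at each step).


Kahn's algorithm, process smallest node first
Order: [0, 2, 1, 3]


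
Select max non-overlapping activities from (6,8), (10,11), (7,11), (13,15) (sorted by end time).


Greedy: pick earliest-ending, then skip overlaps.
Selected (3 activities): [(6, 8), (10, 11), (13, 15)]


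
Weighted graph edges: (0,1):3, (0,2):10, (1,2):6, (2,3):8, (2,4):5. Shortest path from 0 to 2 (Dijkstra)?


Dijkstra from 0:
Distances: {0: 0, 1: 3, 2: 9, 3: 17, 4: 14}
Shortest distance to 2 = 9, path = [0, 1, 2]


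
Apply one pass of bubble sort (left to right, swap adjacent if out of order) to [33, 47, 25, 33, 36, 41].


After one pass: [33, 25, 33, 36, 41, 47]


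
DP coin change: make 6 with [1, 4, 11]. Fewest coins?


dp[0]=0; dp[i]=1+min(dp[i-c] for c in coins)
...dp[1]=1, dp[2]=2, dp[3]=3, dp[4]=1, dp[5]=2, dp[6]=3
Minimum coins for 6 = 3


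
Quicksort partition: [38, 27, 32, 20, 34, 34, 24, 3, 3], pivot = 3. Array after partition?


Elements <= 3 go left of pivot.
Result: [3, 3, 32, 20, 34, 34, 24, 38, 27], pivot at index 1


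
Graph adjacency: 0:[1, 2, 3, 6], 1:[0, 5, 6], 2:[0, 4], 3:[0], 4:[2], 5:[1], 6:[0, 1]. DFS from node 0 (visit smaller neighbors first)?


DFS stack-based: start with [0]
Visit order: [0, 1, 5, 6, 2, 4, 3]


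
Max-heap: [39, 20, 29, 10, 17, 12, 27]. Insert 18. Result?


Append 18: [39, 20, 29, 10, 17, 12, 27, 18]
Bubble up: swap idx 7(18) with idx 3(10)
Result: [39, 20, 29, 18, 17, 12, 27, 10]


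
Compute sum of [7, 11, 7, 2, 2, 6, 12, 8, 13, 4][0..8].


Prefix sums: [0, 7, 18, 25, 27, 29, 35, 47, 55, 68, 72]
Sum[0..8] = prefix[9] - prefix[0] = 68 - 0 = 68


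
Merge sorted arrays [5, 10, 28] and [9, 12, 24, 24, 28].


Compare heads, take smaller each step.
Merged: [5, 9, 10, 12, 24, 24, 28, 28]


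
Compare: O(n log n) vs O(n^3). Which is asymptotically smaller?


linearithmic grows slower than cubic
O(n log n) is asymptotically smaller; O(n^3) grows faster


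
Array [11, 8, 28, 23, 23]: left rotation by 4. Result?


Left rotate by 4: [23, 11, 8, 28, 23]


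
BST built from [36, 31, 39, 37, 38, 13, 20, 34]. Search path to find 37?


BST root = 36
Search for 37: compare at each node
Path: [36, 39, 37]


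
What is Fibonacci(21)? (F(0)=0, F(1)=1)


F(n)=F(n-1)+F(n-2)
...F(19)=4181, F(20)=6765, F(21)=10946


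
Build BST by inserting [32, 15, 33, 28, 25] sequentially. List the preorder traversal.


Root = 32; build tree by BST insertion.
Preorder traversal: [32, 15, 28, 25, 33]


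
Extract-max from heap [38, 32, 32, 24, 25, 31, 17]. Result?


Max = 38
Replace root with last, heapify down
Resulting heap: [32, 25, 32, 24, 17, 31]


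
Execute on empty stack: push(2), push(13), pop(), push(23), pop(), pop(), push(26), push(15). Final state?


push(2) -> [2]
push(13) -> [2, 13]
pop() returns 13 -> [2]
push(23) -> [2, 23]
pop() returns 23 -> [2]
pop() returns 2 -> []
push(26) -> [26]
push(15) -> [26, 15]
Final stack (bottom to top): [26, 15]


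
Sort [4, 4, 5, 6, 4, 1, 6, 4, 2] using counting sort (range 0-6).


Count array: [0, 1, 1, 0, 4, 1, 2]
Reconstruct: [1, 2, 4, 4, 4, 4, 5, 6, 6]


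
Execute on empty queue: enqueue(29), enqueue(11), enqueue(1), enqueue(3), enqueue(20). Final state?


enqueue(29) -> [29]
enqueue(11) -> [29, 11]
enqueue(1) -> [29, 11, 1]
enqueue(3) -> [29, 11, 1, 3]
enqueue(20) -> [29, 11, 1, 3, 20]
Final queue (front to back): [29, 11, 1, 3, 20]


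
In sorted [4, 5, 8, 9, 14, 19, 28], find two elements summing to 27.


Two pointers: lo=0, hi=6
Found pair: (8, 19) summing to 27


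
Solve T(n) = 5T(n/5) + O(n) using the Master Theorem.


a=5, b=5, c=1. log_5(5)=1 = c=1. Case 2: O(n^c log n) = O(n log n)
Complexity: O(n log n)


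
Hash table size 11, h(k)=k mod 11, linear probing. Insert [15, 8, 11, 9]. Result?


Insertions: 15->slot 4; 8->slot 8; 11->slot 0; 9->slot 9
Table: [11, None, None, None, 15, None, None, None, 8, 9, None]


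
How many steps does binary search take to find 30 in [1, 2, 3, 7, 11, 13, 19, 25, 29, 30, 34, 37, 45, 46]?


Search for 30:
[0,13] mid=6 arr[6]=19
[7,13] mid=10 arr[10]=34
[7,9] mid=8 arr[8]=29
[9,9] mid=9 arr[9]=30
Total: 4 comparisons


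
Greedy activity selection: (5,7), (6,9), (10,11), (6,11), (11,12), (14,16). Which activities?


Greedy: pick earliest-ending, then skip overlaps.
Selected (4 activities): [(5, 7), (10, 11), (11, 12), (14, 16)]


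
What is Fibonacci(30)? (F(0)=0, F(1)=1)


F(n)=F(n-1)+F(n-2)
...F(28)=317811, F(29)=514229, F(30)=832040


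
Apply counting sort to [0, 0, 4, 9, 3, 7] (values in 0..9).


Count array: [2, 0, 0, 1, 1, 0, 0, 1, 0, 1]
Reconstruct: [0, 0, 3, 4, 7, 9]


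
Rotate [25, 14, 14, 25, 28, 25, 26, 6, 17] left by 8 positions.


Left rotate by 8: [17, 25, 14, 14, 25, 28, 25, 26, 6]


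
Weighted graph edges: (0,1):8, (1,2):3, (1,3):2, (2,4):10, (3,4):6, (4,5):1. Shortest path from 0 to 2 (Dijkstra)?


Dijkstra from 0:
Distances: {0: 0, 1: 8, 2: 11, 3: 10, 4: 16, 5: 17}
Shortest distance to 2 = 11, path = [0, 1, 2]


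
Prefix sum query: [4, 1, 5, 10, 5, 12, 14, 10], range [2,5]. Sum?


Prefix sums: [0, 4, 5, 10, 20, 25, 37, 51, 61]
Sum[2..5] = prefix[6] - prefix[2] = 37 - 5 = 32


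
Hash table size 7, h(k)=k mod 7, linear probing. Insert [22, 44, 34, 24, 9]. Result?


Insertions: 22->slot 1; 44->slot 2; 34->slot 6; 24->slot 3; 9->slot 4
Table: [None, 22, 44, 24, 9, None, 34]


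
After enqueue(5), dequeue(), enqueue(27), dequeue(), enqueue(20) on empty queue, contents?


enqueue(5) -> [5]
dequeue() returns 5 -> []
enqueue(27) -> [27]
dequeue() returns 27 -> []
enqueue(20) -> [20]
Final queue (front to back): [20]


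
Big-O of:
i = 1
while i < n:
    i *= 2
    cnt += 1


Per nesting level: O(log n) = O(log n)
Complexity: O(log n)


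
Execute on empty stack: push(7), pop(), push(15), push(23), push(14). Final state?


push(7) -> [7]
pop() returns 7 -> []
push(15) -> [15]
push(23) -> [15, 23]
push(14) -> [15, 23, 14]
Final stack (bottom to top): [15, 23, 14]


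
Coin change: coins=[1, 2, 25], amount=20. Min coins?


dp[0]=0; dp[i]=1+min(dp[i-c] for c in coins)
...dp[15]=8, dp[16]=8, dp[17]=9, dp[18]=9, dp[19]=10, dp[20]=10
Minimum coins for 20 = 10


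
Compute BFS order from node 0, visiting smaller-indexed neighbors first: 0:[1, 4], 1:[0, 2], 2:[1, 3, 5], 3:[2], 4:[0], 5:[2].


BFS queue: start with [0]
Visit order: [0, 1, 4, 2, 3, 5]


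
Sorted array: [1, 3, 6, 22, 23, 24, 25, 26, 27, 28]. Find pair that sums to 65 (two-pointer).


Two pointers: lo=0, hi=9
No pair sums to 65


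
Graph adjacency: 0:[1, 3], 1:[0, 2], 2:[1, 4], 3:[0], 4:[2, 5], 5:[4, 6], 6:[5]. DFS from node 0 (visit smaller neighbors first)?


DFS stack-based: start with [0]
Visit order: [0, 1, 2, 4, 5, 6, 3]


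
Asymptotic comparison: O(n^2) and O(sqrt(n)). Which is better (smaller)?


sublinear grows slower than quadratic
O(sqrt(n)) is asymptotically smaller; O(n^2) grows faster


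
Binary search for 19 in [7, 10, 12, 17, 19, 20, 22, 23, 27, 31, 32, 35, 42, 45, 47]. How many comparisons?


Search for 19:
[0,14] mid=7 arr[7]=23
[0,6] mid=3 arr[3]=17
[4,6] mid=5 arr[5]=20
[4,4] mid=4 arr[4]=19
Total: 4 comparisons


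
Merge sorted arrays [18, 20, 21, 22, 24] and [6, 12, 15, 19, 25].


Compare heads, take smaller each step.
Merged: [6, 12, 15, 18, 19, 20, 21, 22, 24, 25]


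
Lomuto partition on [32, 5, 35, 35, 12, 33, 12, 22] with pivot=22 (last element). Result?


Elements <= 22 go left of pivot.
Result: [5, 12, 12, 22, 32, 33, 35, 35], pivot at index 3


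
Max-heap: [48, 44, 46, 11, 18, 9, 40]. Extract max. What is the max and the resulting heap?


Max = 48
Replace root with last, heapify down
Resulting heap: [46, 44, 40, 11, 18, 9]


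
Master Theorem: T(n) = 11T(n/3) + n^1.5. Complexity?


a=11, b=3, c=1.5. log_3(11)=2.183 > c=1.5. Case 1: O(n^log_b(a)) = O(n^2.183)
Complexity: O(n^2.183)


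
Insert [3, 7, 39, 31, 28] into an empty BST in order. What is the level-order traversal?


Root = 3; build tree by BST insertion.
Level-Order traversal: [3, 7, 39, 31, 28]


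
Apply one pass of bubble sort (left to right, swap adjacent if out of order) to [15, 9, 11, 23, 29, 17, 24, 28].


After one pass: [9, 11, 15, 23, 17, 24, 28, 29]


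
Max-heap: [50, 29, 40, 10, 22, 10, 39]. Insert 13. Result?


Append 13: [50, 29, 40, 10, 22, 10, 39, 13]
Bubble up: swap idx 7(13) with idx 3(10)
Result: [50, 29, 40, 13, 22, 10, 39, 10]


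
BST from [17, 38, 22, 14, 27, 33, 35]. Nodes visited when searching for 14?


BST root = 17
Search for 14: compare at each node
Path: [17, 14]


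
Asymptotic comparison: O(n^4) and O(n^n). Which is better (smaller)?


quartic grows slower than n^n
O(n^4) is asymptotically smaller; O(n^n) grows faster


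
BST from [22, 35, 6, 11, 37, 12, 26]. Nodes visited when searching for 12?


BST root = 22
Search for 12: compare at each node
Path: [22, 6, 11, 12]


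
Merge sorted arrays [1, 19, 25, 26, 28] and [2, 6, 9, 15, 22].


Compare heads, take smaller each step.
Merged: [1, 2, 6, 9, 15, 19, 22, 25, 26, 28]


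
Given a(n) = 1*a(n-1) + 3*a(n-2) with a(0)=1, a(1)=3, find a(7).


Build bottom-up:
...a(5)=78, a(6)=177, a(7)=1*177+3*78=411


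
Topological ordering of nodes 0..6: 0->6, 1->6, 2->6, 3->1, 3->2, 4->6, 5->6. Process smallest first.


Kahn's algorithm, process smallest node first
Order: [0, 3, 1, 2, 4, 5, 6]


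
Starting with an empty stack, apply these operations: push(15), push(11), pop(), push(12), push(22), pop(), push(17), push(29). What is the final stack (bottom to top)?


push(15) -> [15]
push(11) -> [15, 11]
pop() returns 11 -> [15]
push(12) -> [15, 12]
push(22) -> [15, 12, 22]
pop() returns 22 -> [15, 12]
push(17) -> [15, 12, 17]
push(29) -> [15, 12, 17, 29]
Final stack (bottom to top): [15, 12, 17, 29]


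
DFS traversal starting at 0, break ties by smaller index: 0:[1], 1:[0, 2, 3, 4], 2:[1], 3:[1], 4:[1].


DFS stack-based: start with [0]
Visit order: [0, 1, 2, 3, 4]


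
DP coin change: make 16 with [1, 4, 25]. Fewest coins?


dp[0]=0; dp[i]=1+min(dp[i-c] for c in coins)
...dp[11]=5, dp[12]=3, dp[13]=4, dp[14]=5, dp[15]=6, dp[16]=4
Minimum coins for 16 = 4


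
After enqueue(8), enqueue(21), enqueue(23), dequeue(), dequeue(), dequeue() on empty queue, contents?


enqueue(8) -> [8]
enqueue(21) -> [8, 21]
enqueue(23) -> [8, 21, 23]
dequeue() returns 8 -> [21, 23]
dequeue() returns 21 -> [23]
dequeue() returns 23 -> []
Final queue (front to back): []


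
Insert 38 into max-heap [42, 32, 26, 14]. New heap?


Append 38: [42, 32, 26, 14, 38]
Bubble up: swap idx 4(38) with idx 1(32)
Result: [42, 38, 26, 14, 32]


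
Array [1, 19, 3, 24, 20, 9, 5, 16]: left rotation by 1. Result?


Left rotate by 1: [19, 3, 24, 20, 9, 5, 16, 1]


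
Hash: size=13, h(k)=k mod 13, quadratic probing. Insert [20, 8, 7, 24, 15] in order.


Insertions: 20->slot 7; 8->slot 8; 7->slot 11; 24->slot 12; 15->slot 2
Table: [None, None, 15, None, None, None, None, 20, 8, None, None, 7, 24]


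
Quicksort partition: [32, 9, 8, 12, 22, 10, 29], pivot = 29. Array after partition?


Elements <= 29 go left of pivot.
Result: [9, 8, 12, 22, 10, 29, 32], pivot at index 5


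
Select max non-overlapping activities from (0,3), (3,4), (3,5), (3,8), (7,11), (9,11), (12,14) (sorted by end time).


Greedy: pick earliest-ending, then skip overlaps.
Selected (4 activities): [(0, 3), (3, 4), (7, 11), (12, 14)]


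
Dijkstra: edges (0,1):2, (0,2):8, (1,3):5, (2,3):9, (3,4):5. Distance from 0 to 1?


Dijkstra from 0:
Distances: {0: 0, 1: 2, 2: 8, 3: 7, 4: 12}
Shortest distance to 1 = 2, path = [0, 1]


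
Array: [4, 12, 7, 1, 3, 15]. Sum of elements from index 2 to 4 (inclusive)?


Prefix sums: [0, 4, 16, 23, 24, 27, 42]
Sum[2..4] = prefix[5] - prefix[2] = 27 - 16 = 11


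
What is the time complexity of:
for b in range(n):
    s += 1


Per nesting level: O(n) = O(n)
Complexity: O(n)


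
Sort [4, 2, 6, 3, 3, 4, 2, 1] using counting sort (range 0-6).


Count array: [0, 1, 2, 2, 2, 0, 1]
Reconstruct: [1, 2, 2, 3, 3, 4, 4, 6]


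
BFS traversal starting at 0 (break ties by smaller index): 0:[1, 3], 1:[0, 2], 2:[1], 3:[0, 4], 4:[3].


BFS queue: start with [0]
Visit order: [0, 1, 3, 2, 4]


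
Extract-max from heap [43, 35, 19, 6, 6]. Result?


Max = 43
Replace root with last, heapify down
Resulting heap: [35, 6, 19, 6]


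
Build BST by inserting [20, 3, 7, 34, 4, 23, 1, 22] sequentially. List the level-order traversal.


Root = 20; build tree by BST insertion.
Level-Order traversal: [20, 3, 34, 1, 7, 23, 4, 22]


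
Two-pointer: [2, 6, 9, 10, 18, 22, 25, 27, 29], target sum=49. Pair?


Two pointers: lo=0, hi=8
Found pair: (22, 27) summing to 49


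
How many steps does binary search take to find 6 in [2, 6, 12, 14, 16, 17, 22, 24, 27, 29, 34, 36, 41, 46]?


Search for 6:
[0,13] mid=6 arr[6]=22
[0,5] mid=2 arr[2]=12
[0,1] mid=0 arr[0]=2
[1,1] mid=1 arr[1]=6
Total: 4 comparisons


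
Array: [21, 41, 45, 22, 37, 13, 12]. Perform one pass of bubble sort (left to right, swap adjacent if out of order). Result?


After one pass: [21, 41, 22, 37, 13, 12, 45]


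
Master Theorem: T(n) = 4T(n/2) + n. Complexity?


a=4, b=2, c=1. log_2(4)=2 > c=1. Case 1: O(n^log_b(a)) = O(n^2)
Complexity: O(n^2)


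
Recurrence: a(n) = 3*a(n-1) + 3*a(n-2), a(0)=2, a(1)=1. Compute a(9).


Build bottom-up:
...a(7)=6345, a(8)=24057, a(9)=3*24057+3*6345=91206


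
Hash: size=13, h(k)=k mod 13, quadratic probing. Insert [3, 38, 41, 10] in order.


Insertions: 3->slot 3; 38->slot 12; 41->slot 2; 10->slot 10
Table: [None, None, 41, 3, None, None, None, None, None, None, 10, None, 38]


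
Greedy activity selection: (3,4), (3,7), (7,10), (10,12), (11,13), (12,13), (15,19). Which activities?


Greedy: pick earliest-ending, then skip overlaps.
Selected (5 activities): [(3, 4), (7, 10), (10, 12), (12, 13), (15, 19)]


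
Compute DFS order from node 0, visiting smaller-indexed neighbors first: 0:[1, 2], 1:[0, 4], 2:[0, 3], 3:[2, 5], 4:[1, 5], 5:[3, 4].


DFS stack-based: start with [0]
Visit order: [0, 1, 4, 5, 3, 2]


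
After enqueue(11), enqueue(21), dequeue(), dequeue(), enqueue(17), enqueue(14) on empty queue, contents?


enqueue(11) -> [11]
enqueue(21) -> [11, 21]
dequeue() returns 11 -> [21]
dequeue() returns 21 -> []
enqueue(17) -> [17]
enqueue(14) -> [17, 14]
Final queue (front to back): [17, 14]


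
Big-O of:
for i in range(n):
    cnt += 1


Per nesting level: O(n) = O(n)
Complexity: O(n)


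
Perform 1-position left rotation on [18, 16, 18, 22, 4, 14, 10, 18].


Left rotate by 1: [16, 18, 22, 4, 14, 10, 18, 18]


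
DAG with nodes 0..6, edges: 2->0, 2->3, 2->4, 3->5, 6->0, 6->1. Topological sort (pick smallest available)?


Kahn's algorithm, process smallest node first
Order: [2, 3, 4, 5, 6, 0, 1]


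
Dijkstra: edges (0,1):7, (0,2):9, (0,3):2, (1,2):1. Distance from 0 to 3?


Dijkstra from 0:
Distances: {0: 0, 1: 7, 2: 8, 3: 2}
Shortest distance to 3 = 2, path = [0, 3]


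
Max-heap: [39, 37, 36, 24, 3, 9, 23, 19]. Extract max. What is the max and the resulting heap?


Max = 39
Replace root with last, heapify down
Resulting heap: [37, 24, 36, 19, 3, 9, 23]


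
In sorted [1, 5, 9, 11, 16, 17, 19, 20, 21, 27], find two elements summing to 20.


Two pointers: lo=0, hi=9
Found pair: (1, 19) summing to 20


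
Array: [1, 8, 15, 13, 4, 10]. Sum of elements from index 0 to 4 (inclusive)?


Prefix sums: [0, 1, 9, 24, 37, 41, 51]
Sum[0..4] = prefix[5] - prefix[0] = 41 - 0 = 41


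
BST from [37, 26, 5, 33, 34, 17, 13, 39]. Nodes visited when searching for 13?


BST root = 37
Search for 13: compare at each node
Path: [37, 26, 5, 17, 13]


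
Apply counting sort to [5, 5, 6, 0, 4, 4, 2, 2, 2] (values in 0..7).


Count array: [1, 0, 3, 0, 2, 2, 1, 0]
Reconstruct: [0, 2, 2, 2, 4, 4, 5, 5, 6]


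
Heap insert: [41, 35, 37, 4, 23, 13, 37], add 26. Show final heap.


Append 26: [41, 35, 37, 4, 23, 13, 37, 26]
Bubble up: swap idx 7(26) with idx 3(4)
Result: [41, 35, 37, 26, 23, 13, 37, 4]


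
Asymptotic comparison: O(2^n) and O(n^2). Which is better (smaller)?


quadratic grows slower than exponential
O(n^2) is asymptotically smaller; O(2^n) grows faster


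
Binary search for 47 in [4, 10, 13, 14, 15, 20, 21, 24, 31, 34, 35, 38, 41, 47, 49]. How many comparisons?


Search for 47:
[0,14] mid=7 arr[7]=24
[8,14] mid=11 arr[11]=38
[12,14] mid=13 arr[13]=47
Total: 3 comparisons


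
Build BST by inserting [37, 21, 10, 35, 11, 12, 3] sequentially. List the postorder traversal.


Root = 37; build tree by BST insertion.
Postorder traversal: [3, 12, 11, 10, 35, 21, 37]


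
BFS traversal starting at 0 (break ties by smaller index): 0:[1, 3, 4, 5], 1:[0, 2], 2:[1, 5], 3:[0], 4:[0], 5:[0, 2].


BFS queue: start with [0]
Visit order: [0, 1, 3, 4, 5, 2]


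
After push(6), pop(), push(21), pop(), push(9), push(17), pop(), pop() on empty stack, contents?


push(6) -> [6]
pop() returns 6 -> []
push(21) -> [21]
pop() returns 21 -> []
push(9) -> [9]
push(17) -> [9, 17]
pop() returns 17 -> [9]
pop() returns 9 -> []
Final stack (bottom to top): []


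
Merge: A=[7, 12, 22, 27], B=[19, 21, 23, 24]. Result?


Compare heads, take smaller each step.
Merged: [7, 12, 19, 21, 22, 23, 24, 27]


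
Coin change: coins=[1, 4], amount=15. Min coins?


dp[0]=0; dp[i]=1+min(dp[i-c] for c in coins)
...dp[10]=4, dp[11]=5, dp[12]=3, dp[13]=4, dp[14]=5, dp[15]=6
Minimum coins for 15 = 6


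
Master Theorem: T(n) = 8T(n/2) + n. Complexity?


a=8, b=2, c=1. log_2(8)=3 > c=1. Case 1: O(n^log_b(a)) = O(n^3)
Complexity: O(n^3)


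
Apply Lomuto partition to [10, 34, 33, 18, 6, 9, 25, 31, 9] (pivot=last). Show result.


Elements <= 9 go left of pivot.
Result: [6, 9, 9, 18, 10, 34, 25, 31, 33], pivot at index 2


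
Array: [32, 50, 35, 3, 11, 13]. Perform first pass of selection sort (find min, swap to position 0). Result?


After one pass: [3, 50, 35, 32, 11, 13]


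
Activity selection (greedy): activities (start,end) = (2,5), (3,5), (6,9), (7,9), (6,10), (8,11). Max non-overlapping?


Greedy: pick earliest-ending, then skip overlaps.
Selected (2 activities): [(2, 5), (6, 9)]


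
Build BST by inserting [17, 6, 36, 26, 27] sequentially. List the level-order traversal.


Root = 17; build tree by BST insertion.
Level-Order traversal: [17, 6, 36, 26, 27]


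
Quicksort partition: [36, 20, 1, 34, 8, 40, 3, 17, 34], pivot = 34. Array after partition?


Elements <= 34 go left of pivot.
Result: [20, 1, 34, 8, 3, 17, 34, 40, 36], pivot at index 6


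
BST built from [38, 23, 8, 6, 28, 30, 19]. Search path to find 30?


BST root = 38
Search for 30: compare at each node
Path: [38, 23, 28, 30]


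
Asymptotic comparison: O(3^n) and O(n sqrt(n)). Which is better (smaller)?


n^1.5 grows slower than exponential (base 3)
O(n sqrt(n)) is asymptotically smaller; O(3^n) grows faster


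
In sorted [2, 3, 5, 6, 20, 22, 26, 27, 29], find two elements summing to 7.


Two pointers: lo=0, hi=8
Found pair: (2, 5) summing to 7


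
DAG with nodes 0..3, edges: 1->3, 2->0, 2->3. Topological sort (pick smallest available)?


Kahn's algorithm, process smallest node first
Order: [1, 2, 0, 3]


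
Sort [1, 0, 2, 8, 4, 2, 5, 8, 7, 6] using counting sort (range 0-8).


Count array: [1, 1, 2, 0, 1, 1, 1, 1, 2]
Reconstruct: [0, 1, 2, 2, 4, 5, 6, 7, 8, 8]


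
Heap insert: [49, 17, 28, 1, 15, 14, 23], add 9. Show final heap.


Append 9: [49, 17, 28, 1, 15, 14, 23, 9]
Bubble up: swap idx 7(9) with idx 3(1)
Result: [49, 17, 28, 9, 15, 14, 23, 1]


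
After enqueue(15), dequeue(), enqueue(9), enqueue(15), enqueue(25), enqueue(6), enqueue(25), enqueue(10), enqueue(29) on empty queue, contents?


enqueue(15) -> [15]
dequeue() returns 15 -> []
enqueue(9) -> [9]
enqueue(15) -> [9, 15]
enqueue(25) -> [9, 15, 25]
enqueue(6) -> [9, 15, 25, 6]
enqueue(25) -> [9, 15, 25, 6, 25]
enqueue(10) -> [9, 15, 25, 6, 25, 10]
enqueue(29) -> [9, 15, 25, 6, 25, 10, 29]
Final queue (front to back): [9, 15, 25, 6, 25, 10, 29]


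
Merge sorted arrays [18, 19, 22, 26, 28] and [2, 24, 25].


Compare heads, take smaller each step.
Merged: [2, 18, 19, 22, 24, 25, 26, 28]


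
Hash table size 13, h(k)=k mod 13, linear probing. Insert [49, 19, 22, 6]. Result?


Insertions: 49->slot 10; 19->slot 6; 22->slot 9; 6->slot 7
Table: [None, None, None, None, None, None, 19, 6, None, 22, 49, None, None]


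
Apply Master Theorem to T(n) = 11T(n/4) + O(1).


a=11, b=4, c=0. log_4(11)=1.730 > c=0. Case 1: O(n^log_b(a)) = O(n^1.730)
Complexity: O(n^1.730)


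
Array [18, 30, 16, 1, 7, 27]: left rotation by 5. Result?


Left rotate by 5: [27, 18, 30, 16, 1, 7]


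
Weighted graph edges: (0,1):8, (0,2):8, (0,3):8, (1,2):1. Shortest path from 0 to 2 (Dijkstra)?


Dijkstra from 0:
Distances: {0: 0, 1: 8, 2: 8, 3: 8}
Shortest distance to 2 = 8, path = [0, 2]


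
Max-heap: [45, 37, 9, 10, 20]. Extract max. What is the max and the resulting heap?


Max = 45
Replace root with last, heapify down
Resulting heap: [37, 20, 9, 10]


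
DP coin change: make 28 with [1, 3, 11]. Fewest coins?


dp[0]=0; dp[i]=1+min(dp[i-c] for c in coins)
...dp[23]=3, dp[24]=4, dp[25]=3, dp[26]=4, dp[27]=5, dp[28]=4
Minimum coins for 28 = 4


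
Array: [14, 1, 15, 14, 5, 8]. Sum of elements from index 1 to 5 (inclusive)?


Prefix sums: [0, 14, 15, 30, 44, 49, 57]
Sum[1..5] = prefix[6] - prefix[1] = 57 - 14 = 43


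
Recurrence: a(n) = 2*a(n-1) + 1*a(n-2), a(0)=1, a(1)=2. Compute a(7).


Build bottom-up:
...a(5)=70, a(6)=169, a(7)=2*169+1*70=408


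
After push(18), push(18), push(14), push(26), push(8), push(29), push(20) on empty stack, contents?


push(18) -> [18]
push(18) -> [18, 18]
push(14) -> [18, 18, 14]
push(26) -> [18, 18, 14, 26]
push(8) -> [18, 18, 14, 26, 8]
push(29) -> [18, 18, 14, 26, 8, 29]
push(20) -> [18, 18, 14, 26, 8, 29, 20]
Final stack (bottom to top): [18, 18, 14, 26, 8, 29, 20]


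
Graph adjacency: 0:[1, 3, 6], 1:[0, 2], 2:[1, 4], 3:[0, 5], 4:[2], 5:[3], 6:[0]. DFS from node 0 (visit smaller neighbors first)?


DFS stack-based: start with [0]
Visit order: [0, 1, 2, 4, 3, 5, 6]


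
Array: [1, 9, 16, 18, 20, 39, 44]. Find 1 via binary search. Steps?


Search for 1:
[0,6] mid=3 arr[3]=18
[0,2] mid=1 arr[1]=9
[0,0] mid=0 arr[0]=1
Total: 3 comparisons


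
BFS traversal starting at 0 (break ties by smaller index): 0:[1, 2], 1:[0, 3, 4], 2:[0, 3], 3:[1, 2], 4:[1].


BFS queue: start with [0]
Visit order: [0, 1, 2, 3, 4]


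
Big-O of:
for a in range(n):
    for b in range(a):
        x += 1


Per nesting level: O(n) * O(n) [triangular over a] = O(n^2)
Complexity: O(n^2)


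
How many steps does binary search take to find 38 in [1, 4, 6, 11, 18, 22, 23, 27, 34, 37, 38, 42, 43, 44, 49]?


Search for 38:
[0,14] mid=7 arr[7]=27
[8,14] mid=11 arr[11]=42
[8,10] mid=9 arr[9]=37
[10,10] mid=10 arr[10]=38
Total: 4 comparisons


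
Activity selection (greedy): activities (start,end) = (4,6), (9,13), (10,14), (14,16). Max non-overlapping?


Greedy: pick earliest-ending, then skip overlaps.
Selected (3 activities): [(4, 6), (9, 13), (14, 16)]


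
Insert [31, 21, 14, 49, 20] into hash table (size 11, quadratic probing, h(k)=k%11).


Insertions: 31->slot 9; 21->slot 10; 14->slot 3; 49->slot 5; 20->slot 2
Table: [None, None, 20, 14, None, 49, None, None, None, 31, 21]


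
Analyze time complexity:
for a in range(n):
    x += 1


Per nesting level: O(n) = O(n)
Complexity: O(n)


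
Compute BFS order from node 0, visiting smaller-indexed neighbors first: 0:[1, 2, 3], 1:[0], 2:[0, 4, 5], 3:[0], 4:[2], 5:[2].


BFS queue: start with [0]
Visit order: [0, 1, 2, 3, 4, 5]


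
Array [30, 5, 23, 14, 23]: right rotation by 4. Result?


Right rotate by 4: [5, 23, 14, 23, 30]


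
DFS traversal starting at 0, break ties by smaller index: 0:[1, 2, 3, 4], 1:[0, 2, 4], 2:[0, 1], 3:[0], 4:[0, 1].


DFS stack-based: start with [0]
Visit order: [0, 1, 2, 4, 3]


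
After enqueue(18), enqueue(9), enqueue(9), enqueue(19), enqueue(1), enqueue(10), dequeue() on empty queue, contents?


enqueue(18) -> [18]
enqueue(9) -> [18, 9]
enqueue(9) -> [18, 9, 9]
enqueue(19) -> [18, 9, 9, 19]
enqueue(1) -> [18, 9, 9, 19, 1]
enqueue(10) -> [18, 9, 9, 19, 1, 10]
dequeue() returns 18 -> [9, 9, 19, 1, 10]
Final queue (front to back): [9, 9, 19, 1, 10]


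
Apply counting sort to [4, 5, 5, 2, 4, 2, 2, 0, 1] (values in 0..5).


Count array: [1, 1, 3, 0, 2, 2]
Reconstruct: [0, 1, 2, 2, 2, 4, 4, 5, 5]


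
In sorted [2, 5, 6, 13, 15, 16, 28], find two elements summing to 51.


Two pointers: lo=0, hi=6
No pair sums to 51


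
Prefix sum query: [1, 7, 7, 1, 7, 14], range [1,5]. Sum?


Prefix sums: [0, 1, 8, 15, 16, 23, 37]
Sum[1..5] = prefix[6] - prefix[1] = 37 - 1 = 36


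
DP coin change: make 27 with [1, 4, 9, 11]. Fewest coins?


dp[0]=0; dp[i]=1+min(dp[i-c] for c in coins)
...dp[22]=2, dp[23]=3, dp[24]=3, dp[25]=4, dp[26]=3, dp[27]=3
Minimum coins for 27 = 3


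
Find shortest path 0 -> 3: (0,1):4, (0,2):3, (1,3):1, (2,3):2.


Dijkstra from 0:
Distances: {0: 0, 1: 4, 2: 3, 3: 5}
Shortest distance to 3 = 5, path = [0, 2, 3]


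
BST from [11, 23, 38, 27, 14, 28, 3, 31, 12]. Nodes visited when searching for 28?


BST root = 11
Search for 28: compare at each node
Path: [11, 23, 38, 27, 28]


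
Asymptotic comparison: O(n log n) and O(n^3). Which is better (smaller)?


linearithmic grows slower than cubic
O(n log n) is asymptotically smaller; O(n^3) grows faster


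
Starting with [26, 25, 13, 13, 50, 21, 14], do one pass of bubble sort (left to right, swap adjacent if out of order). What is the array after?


After one pass: [25, 13, 13, 26, 21, 14, 50]


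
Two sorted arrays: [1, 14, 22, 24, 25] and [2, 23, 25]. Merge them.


Compare heads, take smaller each step.
Merged: [1, 2, 14, 22, 23, 24, 25, 25]


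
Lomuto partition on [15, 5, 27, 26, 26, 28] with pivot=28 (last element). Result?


Elements <= 28 go left of pivot.
Result: [15, 5, 27, 26, 26, 28], pivot at index 5


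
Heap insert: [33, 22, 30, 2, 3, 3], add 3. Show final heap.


Append 3: [33, 22, 30, 2, 3, 3, 3]
Bubble up: no swaps needed
Result: [33, 22, 30, 2, 3, 3, 3]


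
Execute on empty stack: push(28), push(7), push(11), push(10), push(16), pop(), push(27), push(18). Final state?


push(28) -> [28]
push(7) -> [28, 7]
push(11) -> [28, 7, 11]
push(10) -> [28, 7, 11, 10]
push(16) -> [28, 7, 11, 10, 16]
pop() returns 16 -> [28, 7, 11, 10]
push(27) -> [28, 7, 11, 10, 27]
push(18) -> [28, 7, 11, 10, 27, 18]
Final stack (bottom to top): [28, 7, 11, 10, 27, 18]


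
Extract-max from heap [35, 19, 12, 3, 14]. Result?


Max = 35
Replace root with last, heapify down
Resulting heap: [19, 14, 12, 3]


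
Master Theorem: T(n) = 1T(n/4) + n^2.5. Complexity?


a=1, b=4, c=2.5. log_4(1)=0 < c=2.5. Case 3: O(n^c) = O(n^2.500)
Complexity: O(n^2.500)


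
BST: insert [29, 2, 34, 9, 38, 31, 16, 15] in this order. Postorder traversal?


Root = 29; build tree by BST insertion.
Postorder traversal: [15, 16, 9, 2, 31, 38, 34, 29]


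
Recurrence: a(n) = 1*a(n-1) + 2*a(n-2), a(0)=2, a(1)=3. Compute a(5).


Build bottom-up:
...a(3)=13, a(4)=27, a(5)=1*27+2*13=53


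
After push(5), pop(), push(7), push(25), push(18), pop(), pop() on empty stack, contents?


push(5) -> [5]
pop() returns 5 -> []
push(7) -> [7]
push(25) -> [7, 25]
push(18) -> [7, 25, 18]
pop() returns 18 -> [7, 25]
pop() returns 25 -> [7]
Final stack (bottom to top): [7]


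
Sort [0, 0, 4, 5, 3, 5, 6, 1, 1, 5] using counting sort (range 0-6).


Count array: [2, 2, 0, 1, 1, 3, 1]
Reconstruct: [0, 0, 1, 1, 3, 4, 5, 5, 5, 6]


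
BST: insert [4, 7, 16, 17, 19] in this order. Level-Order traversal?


Root = 4; build tree by BST insertion.
Level-Order traversal: [4, 7, 16, 17, 19]


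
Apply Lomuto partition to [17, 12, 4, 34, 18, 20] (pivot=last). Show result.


Elements <= 20 go left of pivot.
Result: [17, 12, 4, 18, 20, 34], pivot at index 4


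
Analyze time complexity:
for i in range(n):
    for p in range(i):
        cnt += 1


Per nesting level: O(n) * O(n) [triangular over i] = O(n^2)
Complexity: O(n^2)


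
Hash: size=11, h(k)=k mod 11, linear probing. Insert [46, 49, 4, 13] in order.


Insertions: 46->slot 2; 49->slot 5; 4->slot 4; 13->slot 3
Table: [None, None, 46, 13, 4, 49, None, None, None, None, None]


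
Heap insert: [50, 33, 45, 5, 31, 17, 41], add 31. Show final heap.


Append 31: [50, 33, 45, 5, 31, 17, 41, 31]
Bubble up: swap idx 7(31) with idx 3(5)
Result: [50, 33, 45, 31, 31, 17, 41, 5]


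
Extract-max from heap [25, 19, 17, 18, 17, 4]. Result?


Max = 25
Replace root with last, heapify down
Resulting heap: [19, 18, 17, 4, 17]


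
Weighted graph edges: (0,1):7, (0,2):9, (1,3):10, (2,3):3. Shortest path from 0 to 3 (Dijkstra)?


Dijkstra from 0:
Distances: {0: 0, 1: 7, 2: 9, 3: 12}
Shortest distance to 3 = 12, path = [0, 2, 3]


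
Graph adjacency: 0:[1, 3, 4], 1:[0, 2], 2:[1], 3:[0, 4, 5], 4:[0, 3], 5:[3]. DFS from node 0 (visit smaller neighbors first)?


DFS stack-based: start with [0]
Visit order: [0, 1, 2, 3, 4, 5]


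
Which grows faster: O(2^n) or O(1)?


constant grows slower than exponential
O(1) is asymptotically smaller; O(2^n) grows faster


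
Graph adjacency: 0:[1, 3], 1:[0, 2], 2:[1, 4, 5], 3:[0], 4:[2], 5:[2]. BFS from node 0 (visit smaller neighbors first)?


BFS queue: start with [0]
Visit order: [0, 1, 3, 2, 4, 5]
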